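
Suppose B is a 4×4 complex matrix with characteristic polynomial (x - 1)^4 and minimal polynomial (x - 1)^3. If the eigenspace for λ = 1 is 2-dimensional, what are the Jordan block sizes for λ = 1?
Block sizes for λ = 1: [3, 1]

Step 1 — from the characteristic polynomial, algebraic multiplicity of λ = 1 is 4. From dim ker(B − (1)·I) = 2, there are exactly 2 Jordan blocks for λ = 1.
Step 2 — from the minimal polynomial, the factor (x − 1)^3 tells us the largest block for λ = 1 has size 3.
Step 3 — with total size 4, 2 blocks, and largest block 3, the block sizes (in nonincreasing order) are [3, 1].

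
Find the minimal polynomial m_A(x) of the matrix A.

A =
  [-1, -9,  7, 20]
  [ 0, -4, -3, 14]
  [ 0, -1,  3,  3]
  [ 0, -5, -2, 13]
x^4 - 11*x^3 + 36*x^2 - 16*x - 64

The characteristic polynomial is χ_A(x) = (x - 4)^3*(x + 1), so the eigenvalues are known. The minimal polynomial is
  m_A(x) = Π_λ (x − λ)^{k_λ}
where k_λ is the size of the *largest* Jordan block for λ (equivalently, the smallest k with (A − λI)^k v = 0 for every generalised eigenvector v of λ).

  λ = -1: largest Jordan block has size 1, contributing (x + 1)
  λ = 4: largest Jordan block has size 3, contributing (x − 4)^3

So m_A(x) = (x - 4)^3*(x + 1) = x^4 - 11*x^3 + 36*x^2 - 16*x - 64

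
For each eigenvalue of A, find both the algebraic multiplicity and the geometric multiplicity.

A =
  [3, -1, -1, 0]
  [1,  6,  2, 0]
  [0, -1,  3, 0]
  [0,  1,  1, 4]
λ = 4: alg = 4, geom = 2

Step 1 — factor the characteristic polynomial to read off the algebraic multiplicities:
  χ_A(x) = (x - 4)^4

Step 2 — compute geometric multiplicities via the rank-nullity identity g(λ) = n − rank(A − λI):
  rank(A − (4)·I) = 2, so dim ker(A − (4)·I) = n − 2 = 2

Summary:
  λ = 4: algebraic multiplicity = 4, geometric multiplicity = 2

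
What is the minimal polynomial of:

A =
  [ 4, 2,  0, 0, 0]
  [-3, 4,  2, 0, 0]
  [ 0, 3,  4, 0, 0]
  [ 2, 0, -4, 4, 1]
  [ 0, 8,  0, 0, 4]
x^3 - 12*x^2 + 48*x - 64

The characteristic polynomial is χ_A(x) = (x - 4)^5, so the eigenvalues are known. The minimal polynomial is
  m_A(x) = Π_λ (x − λ)^{k_λ}
where k_λ is the size of the *largest* Jordan block for λ (equivalently, the smallest k with (A − λI)^k v = 0 for every generalised eigenvector v of λ).

  λ = 4: largest Jordan block has size 3, contributing (x − 4)^3

So m_A(x) = (x - 4)^3 = x^3 - 12*x^2 + 48*x - 64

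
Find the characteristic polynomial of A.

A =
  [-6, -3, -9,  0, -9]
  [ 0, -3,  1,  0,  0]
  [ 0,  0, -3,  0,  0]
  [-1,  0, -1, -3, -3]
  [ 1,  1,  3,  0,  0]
x^5 + 15*x^4 + 90*x^3 + 270*x^2 + 405*x + 243

Expanding det(x·I − A) (e.g. by cofactor expansion or by noting that A is similar to its Jordan form J, which has the same characteristic polynomial as A) gives
  χ_A(x) = x^5 + 15*x^4 + 90*x^3 + 270*x^2 + 405*x + 243
which factors as (x + 3)^5. The eigenvalues (with algebraic multiplicities) are λ = -3 with multiplicity 5.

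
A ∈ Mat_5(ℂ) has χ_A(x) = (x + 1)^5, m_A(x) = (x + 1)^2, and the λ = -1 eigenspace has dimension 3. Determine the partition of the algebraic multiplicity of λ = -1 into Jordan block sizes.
Block sizes for λ = -1: [2, 2, 1]

Step 1 — from the characteristic polynomial, algebraic multiplicity of λ = -1 is 5. From dim ker(A − (-1)·I) = 3, there are exactly 3 Jordan blocks for λ = -1.
Step 2 — from the minimal polynomial, the factor (x + 1)^2 tells us the largest block for λ = -1 has size 2.
Step 3 — with total size 5, 3 blocks, and largest block 2, the block sizes (in nonincreasing order) are [2, 2, 1].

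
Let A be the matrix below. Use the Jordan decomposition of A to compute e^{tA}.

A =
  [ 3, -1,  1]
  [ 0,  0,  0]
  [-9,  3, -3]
e^{tA} =
  [3*t + 1, -t, t]
  [0, 1, 0]
  [-9*t, 3*t, 1 - 3*t]

Strategy: write A = P · J · P⁻¹ where J is a Jordan canonical form, so e^{tA} = P · e^{tJ} · P⁻¹, and e^{tJ} can be computed block-by-block.

A has Jordan form
J =
  [0, 1, 0]
  [0, 0, 0]
  [0, 0, 0]
(up to reordering of blocks).

Per-block formulas:
  For a 1×1 block at λ = 0: exp(t · [0]) = [e^(0t)].
  For a 2×2 Jordan block J_2(0): exp(t · J_2(0)) = e^(0t)·(I + t·N), where N is the 2×2 nilpotent shift.

After assembling e^{tJ} and conjugating by P, we get:

e^{tA} =
  [3*t + 1, -t, t]
  [0, 1, 0]
  [-9*t, 3*t, 1 - 3*t]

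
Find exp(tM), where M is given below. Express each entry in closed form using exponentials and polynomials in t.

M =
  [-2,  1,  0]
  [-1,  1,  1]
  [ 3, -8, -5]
e^{tM} =
  [-t^2*exp(-2*t)/2 + exp(-2*t), 3*t^2*exp(-2*t)/2 + t*exp(-2*t), t^2*exp(-2*t)/2]
  [-t*exp(-2*t), 3*t*exp(-2*t) + exp(-2*t), t*exp(-2*t)]
  [-t^2*exp(-2*t)/2 + 3*t*exp(-2*t), 3*t^2*exp(-2*t)/2 - 8*t*exp(-2*t), t^2*exp(-2*t)/2 - 3*t*exp(-2*t) + exp(-2*t)]

Strategy: write M = P · J · P⁻¹ where J is a Jordan canonical form, so e^{tM} = P · e^{tJ} · P⁻¹, and e^{tJ} can be computed block-by-block.

M has Jordan form
J =
  [-2,  1,  0]
  [ 0, -2,  1]
  [ 0,  0, -2]
(up to reordering of blocks).

Per-block formulas:
  For a 3×3 Jordan block J_3(-2): exp(t · J_3(-2)) = e^(-2t)·(I + t·N + (t^2/2)·N^2), where N is the 3×3 nilpotent shift.

After assembling e^{tJ} and conjugating by P, we get:

e^{tM} =
  [-t^2*exp(-2*t)/2 + exp(-2*t), 3*t^2*exp(-2*t)/2 + t*exp(-2*t), t^2*exp(-2*t)/2]
  [-t*exp(-2*t), 3*t*exp(-2*t) + exp(-2*t), t*exp(-2*t)]
  [-t^2*exp(-2*t)/2 + 3*t*exp(-2*t), 3*t^2*exp(-2*t)/2 - 8*t*exp(-2*t), t^2*exp(-2*t)/2 - 3*t*exp(-2*t) + exp(-2*t)]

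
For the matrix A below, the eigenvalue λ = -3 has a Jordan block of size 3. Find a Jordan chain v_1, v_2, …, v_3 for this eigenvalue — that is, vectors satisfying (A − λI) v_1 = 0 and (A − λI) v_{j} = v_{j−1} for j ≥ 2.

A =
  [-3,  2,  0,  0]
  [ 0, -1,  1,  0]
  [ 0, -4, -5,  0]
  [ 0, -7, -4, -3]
A Jordan chain for λ = -3 of length 3:
v_1 = (4, 0, 0, 2)ᵀ
v_2 = (2, 2, -4, -7)ᵀ
v_3 = (0, 1, 0, 0)ᵀ

Let N = A − (-3)·I. We want v_3 with N^3 v_3 = 0 but N^2 v_3 ≠ 0; then v_{j-1} := N · v_j for j = 3, …, 2.

Pick v_3 = (0, 1, 0, 0)ᵀ.
Then v_2 = N · v_3 = (2, 2, -4, -7)ᵀ.
Then v_1 = N · v_2 = (4, 0, 0, 2)ᵀ.

Sanity check: (A − (-3)·I) v_1 = (0, 0, 0, 0)ᵀ = 0. ✓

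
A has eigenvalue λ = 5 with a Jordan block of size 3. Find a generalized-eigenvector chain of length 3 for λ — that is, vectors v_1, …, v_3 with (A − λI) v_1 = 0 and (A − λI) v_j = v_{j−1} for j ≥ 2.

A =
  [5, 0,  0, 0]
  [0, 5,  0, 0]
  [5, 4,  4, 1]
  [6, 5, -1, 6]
A Jordan chain for λ = 5 of length 3:
v_1 = (0, 0, 1, 1)ᵀ
v_2 = (0, 0, 5, 6)ᵀ
v_3 = (1, 0, 0, 0)ᵀ

Let N = A − (5)·I. We want v_3 with N^3 v_3 = 0 but N^2 v_3 ≠ 0; then v_{j-1} := N · v_j for j = 3, …, 2.

Pick v_3 = (1, 0, 0, 0)ᵀ.
Then v_2 = N · v_3 = (0, 0, 5, 6)ᵀ.
Then v_1 = N · v_2 = (0, 0, 1, 1)ᵀ.

Sanity check: (A − (5)·I) v_1 = (0, 0, 0, 0)ᵀ = 0. ✓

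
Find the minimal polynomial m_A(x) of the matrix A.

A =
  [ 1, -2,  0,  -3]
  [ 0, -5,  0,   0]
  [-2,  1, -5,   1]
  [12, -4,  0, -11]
x^2 + 10*x + 25

The characteristic polynomial is χ_A(x) = (x + 5)^4, so the eigenvalues are known. The minimal polynomial is
  m_A(x) = Π_λ (x − λ)^{k_λ}
where k_λ is the size of the *largest* Jordan block for λ (equivalently, the smallest k with (A − λI)^k v = 0 for every generalised eigenvector v of λ).

  λ = -5: largest Jordan block has size 2, contributing (x + 5)^2

So m_A(x) = (x + 5)^2 = x^2 + 10*x + 25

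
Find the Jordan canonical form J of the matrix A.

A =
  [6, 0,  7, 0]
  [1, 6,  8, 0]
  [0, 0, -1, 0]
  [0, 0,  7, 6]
J_1(-1) ⊕ J_2(6) ⊕ J_1(6)

The characteristic polynomial is
  det(x·I − A) = x^4 - 17*x^3 + 90*x^2 - 108*x - 216 = (x - 6)^3*(x + 1)

Eigenvalues and multiplicities (the geometric multiplicity of λ is n − rank(A − λI), which equals the number of Jordan blocks for λ):
  λ = -1: algebraic multiplicity = 1, geometric multiplicity = 1
  λ = 6: algebraic multiplicity = 3, geometric multiplicity = 2

Determining the block sizes for each eigenvalue:
  λ = -1: one block (gm = 1), so the single block has size am = 1 → block sizes [1]
  λ = 6: 2 blocks summing to 3 forces exactly one block of size 2 and the rest size 1 → block sizes [2, 1]

Assembling the blocks gives a Jordan form
J =
  [-1, 0, 0, 0]
  [ 0, 6, 1, 0]
  [ 0, 0, 6, 0]
  [ 0, 0, 0, 6]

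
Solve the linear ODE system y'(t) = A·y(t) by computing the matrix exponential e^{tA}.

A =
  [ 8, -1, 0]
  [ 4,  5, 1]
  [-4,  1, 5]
e^{tA} =
  [2*t*exp(6*t) + exp(6*t), -t^2*exp(6*t)/2 - t*exp(6*t), -t^2*exp(6*t)/2]
  [4*t*exp(6*t), -t^2*exp(6*t) - t*exp(6*t) + exp(6*t), -t^2*exp(6*t) + t*exp(6*t)]
  [-4*t*exp(6*t), t^2*exp(6*t) + t*exp(6*t), t^2*exp(6*t) - t*exp(6*t) + exp(6*t)]

Strategy: write A = P · J · P⁻¹ where J is a Jordan canonical form, so e^{tA} = P · e^{tJ} · P⁻¹, and e^{tJ} can be computed block-by-block.

A has Jordan form
J =
  [6, 1, 0]
  [0, 6, 1]
  [0, 0, 6]
(up to reordering of blocks).

Per-block formulas:
  For a 3×3 Jordan block J_3(6): exp(t · J_3(6)) = e^(6t)·(I + t·N + (t^2/2)·N^2), where N is the 3×3 nilpotent shift.

After assembling e^{tJ} and conjugating by P, we get:

e^{tA} =
  [2*t*exp(6*t) + exp(6*t), -t^2*exp(6*t)/2 - t*exp(6*t), -t^2*exp(6*t)/2]
  [4*t*exp(6*t), -t^2*exp(6*t) - t*exp(6*t) + exp(6*t), -t^2*exp(6*t) + t*exp(6*t)]
  [-4*t*exp(6*t), t^2*exp(6*t) + t*exp(6*t), t^2*exp(6*t) - t*exp(6*t) + exp(6*t)]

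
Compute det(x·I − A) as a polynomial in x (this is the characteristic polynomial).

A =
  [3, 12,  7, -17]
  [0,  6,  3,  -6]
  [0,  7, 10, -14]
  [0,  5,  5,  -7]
x^4 - 12*x^3 + 54*x^2 - 108*x + 81

Expanding det(x·I − A) (e.g. by cofactor expansion or by noting that A is similar to its Jordan form J, which has the same characteristic polynomial as A) gives
  χ_A(x) = x^4 - 12*x^3 + 54*x^2 - 108*x + 81
which factors as (x - 3)^4. The eigenvalues (with algebraic multiplicities) are λ = 3 with multiplicity 4.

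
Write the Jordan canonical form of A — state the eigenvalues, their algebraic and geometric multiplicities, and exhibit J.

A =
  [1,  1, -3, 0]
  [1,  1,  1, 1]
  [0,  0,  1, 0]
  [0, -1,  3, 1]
J_3(1) ⊕ J_1(1)

The characteristic polynomial is
  det(x·I − A) = x^4 - 4*x^3 + 6*x^2 - 4*x + 1 = (x - 1)^4

Eigenvalues and multiplicities (the geometric multiplicity of λ is n − rank(A − λI), which equals the number of Jordan blocks for λ):
  λ = 1: algebraic multiplicity = 4, geometric multiplicity = 2

Determining the block sizes for each eigenvalue:
  λ = 1: with am = 4 and gm = 2, the partition is not yet determined (e.g. several partitions of 4 into 2 parts exist). Let N = A − (1)·I. Computing rank(N^1) = 2, rank(N^2) = 1, rank(N^3) = 0; the number of blocks of size ≥ j is rank(N^{j−1}) − rank(N^j), giving [2, 1, 1]. So we have 1 block(s) of size 3, 1 block(s) of size 1 → block sizes [3, 1]

Assembling the blocks gives a Jordan form
J =
  [1, 1, 0, 0]
  [0, 1, 1, 0]
  [0, 0, 1, 0]
  [0, 0, 0, 1]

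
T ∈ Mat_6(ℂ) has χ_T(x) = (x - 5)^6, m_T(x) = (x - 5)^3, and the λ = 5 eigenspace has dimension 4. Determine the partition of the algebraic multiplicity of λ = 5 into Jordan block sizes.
Block sizes for λ = 5: [3, 1, 1, 1]

Step 1 — from the characteristic polynomial, algebraic multiplicity of λ = 5 is 6. From dim ker(T − (5)·I) = 4, there are exactly 4 Jordan blocks for λ = 5.
Step 2 — from the minimal polynomial, the factor (x − 5)^3 tells us the largest block for λ = 5 has size 3.
Step 3 — with total size 6, 4 blocks, and largest block 3, the block sizes (in nonincreasing order) are [3, 1, 1, 1].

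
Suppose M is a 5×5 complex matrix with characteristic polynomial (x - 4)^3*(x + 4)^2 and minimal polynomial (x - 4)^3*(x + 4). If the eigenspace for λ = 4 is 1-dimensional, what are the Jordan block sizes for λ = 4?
Block sizes for λ = 4: [3]

Step 1 — from the characteristic polynomial, algebraic multiplicity of λ = 4 is 3. From dim ker(M − (4)·I) = 1, there are exactly 1 Jordan blocks for λ = 4.
Step 2 — from the minimal polynomial, the factor (x − 4)^3 tells us the largest block for λ = 4 has size 3.
Step 3 — with total size 3, 1 blocks, and largest block 3, the block sizes (in nonincreasing order) are [3].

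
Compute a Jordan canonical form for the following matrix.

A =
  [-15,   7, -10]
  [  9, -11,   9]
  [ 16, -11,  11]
J_3(-5)

The characteristic polynomial is
  det(x·I − A) = x^3 + 15*x^2 + 75*x + 125 = (x + 5)^3

Eigenvalues and multiplicities (the geometric multiplicity of λ is n − rank(A − λI), which equals the number of Jordan blocks for λ):
  λ = -5: algebraic multiplicity = 3, geometric multiplicity = 1

Determining the block sizes for each eigenvalue:
  λ = -5: one block (gm = 1), so the single block has size am = 3 → block sizes [3]

Assembling the blocks gives a Jordan form
J =
  [-5,  1,  0]
  [ 0, -5,  1]
  [ 0,  0, -5]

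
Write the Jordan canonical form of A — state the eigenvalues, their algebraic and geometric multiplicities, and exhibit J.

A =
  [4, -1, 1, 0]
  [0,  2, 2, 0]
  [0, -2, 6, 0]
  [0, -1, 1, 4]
J_2(4) ⊕ J_1(4) ⊕ J_1(4)

The characteristic polynomial is
  det(x·I − A) = x^4 - 16*x^3 + 96*x^2 - 256*x + 256 = (x - 4)^4

Eigenvalues and multiplicities (the geometric multiplicity of λ is n − rank(A − λI), which equals the number of Jordan blocks for λ):
  λ = 4: algebraic multiplicity = 4, geometric multiplicity = 3

Determining the block sizes for each eigenvalue:
  λ = 4: 3 blocks summing to 4 forces exactly one block of size 2 and the rest size 1 → block sizes [2, 1, 1]

Assembling the blocks gives a Jordan form
J =
  [4, 1, 0, 0]
  [0, 4, 0, 0]
  [0, 0, 4, 0]
  [0, 0, 0, 4]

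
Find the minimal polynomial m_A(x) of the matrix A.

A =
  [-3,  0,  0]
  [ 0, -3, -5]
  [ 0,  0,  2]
x^2 + x - 6

The characteristic polynomial is χ_A(x) = (x - 2)*(x + 3)^2, so the eigenvalues are known. The minimal polynomial is
  m_A(x) = Π_λ (x − λ)^{k_λ}
where k_λ is the size of the *largest* Jordan block for λ (equivalently, the smallest k with (A − λI)^k v = 0 for every generalised eigenvector v of λ).

  λ = -3: largest Jordan block has size 1, contributing (x + 3)
  λ = 2: largest Jordan block has size 1, contributing (x − 2)

So m_A(x) = (x - 2)*(x + 3) = x^2 + x - 6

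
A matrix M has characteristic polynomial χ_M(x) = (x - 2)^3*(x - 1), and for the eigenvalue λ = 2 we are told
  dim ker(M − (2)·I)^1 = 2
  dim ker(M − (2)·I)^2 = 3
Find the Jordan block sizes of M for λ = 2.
Block sizes for λ = 2: [2, 1]

From the dimensions of kernels of powers, the number of Jordan blocks of size at least j is d_j − d_{j−1} where d_j = dim ker(N^j) (with d_0 = 0). Computing the differences gives [2, 1].
The number of blocks of size exactly k is (#blocks of size ≥ k) − (#blocks of size ≥ k + 1), so the partition is: 1 block(s) of size 1, 1 block(s) of size 2.
In nonincreasing order the block sizes are [2, 1].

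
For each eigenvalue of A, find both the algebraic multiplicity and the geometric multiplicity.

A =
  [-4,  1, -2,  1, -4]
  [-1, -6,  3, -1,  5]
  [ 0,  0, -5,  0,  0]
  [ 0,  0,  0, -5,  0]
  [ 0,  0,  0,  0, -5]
λ = -5: alg = 5, geom = 3

Step 1 — factor the characteristic polynomial to read off the algebraic multiplicities:
  χ_A(x) = (x + 5)^5

Step 2 — compute geometric multiplicities via the rank-nullity identity g(λ) = n − rank(A − λI):
  rank(A − (-5)·I) = 2, so dim ker(A − (-5)·I) = n − 2 = 3

Summary:
  λ = -5: algebraic multiplicity = 5, geometric multiplicity = 3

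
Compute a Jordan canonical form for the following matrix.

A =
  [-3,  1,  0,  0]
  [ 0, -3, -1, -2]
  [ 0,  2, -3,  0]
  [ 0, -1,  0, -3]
J_3(-3) ⊕ J_1(-3)

The characteristic polynomial is
  det(x·I − A) = x^4 + 12*x^3 + 54*x^2 + 108*x + 81 = (x + 3)^4

Eigenvalues and multiplicities (the geometric multiplicity of λ is n − rank(A − λI), which equals the number of Jordan blocks for λ):
  λ = -3: algebraic multiplicity = 4, geometric multiplicity = 2

Determining the block sizes for each eigenvalue:
  λ = -3: with am = 4 and gm = 2, the partition is not yet determined (e.g. several partitions of 4 into 2 parts exist). Let N = A − (-3)·I. Computing rank(N^1) = 2, rank(N^2) = 1, rank(N^3) = 0; the number of blocks of size ≥ j is rank(N^{j−1}) − rank(N^j), giving [2, 1, 1]. So we have 1 block(s) of size 3, 1 block(s) of size 1 → block sizes [3, 1]

Assembling the blocks gives a Jordan form
J =
  [-3,  1,  0,  0]
  [ 0, -3,  1,  0]
  [ 0,  0, -3,  0]
  [ 0,  0,  0, -3]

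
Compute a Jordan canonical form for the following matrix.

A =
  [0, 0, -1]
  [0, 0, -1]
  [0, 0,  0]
J_2(0) ⊕ J_1(0)

The characteristic polynomial is
  det(x·I − A) = x^3

Eigenvalues and multiplicities (the geometric multiplicity of λ is n − rank(A − λI), which equals the number of Jordan blocks for λ):
  λ = 0: algebraic multiplicity = 3, geometric multiplicity = 2

Determining the block sizes for each eigenvalue:
  λ = 0: 2 blocks summing to 3 forces exactly one block of size 2 and the rest size 1 → block sizes [2, 1]

Assembling the blocks gives a Jordan form
J =
  [0, 1, 0]
  [0, 0, 0]
  [0, 0, 0]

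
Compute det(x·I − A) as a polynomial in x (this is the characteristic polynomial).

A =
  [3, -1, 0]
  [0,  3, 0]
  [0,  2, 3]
x^3 - 9*x^2 + 27*x - 27

Expanding det(x·I − A) (e.g. by cofactor expansion or by noting that A is similar to its Jordan form J, which has the same characteristic polynomial as A) gives
  χ_A(x) = x^3 - 9*x^2 + 27*x - 27
which factors as (x - 3)^3. The eigenvalues (with algebraic multiplicities) are λ = 3 with multiplicity 3.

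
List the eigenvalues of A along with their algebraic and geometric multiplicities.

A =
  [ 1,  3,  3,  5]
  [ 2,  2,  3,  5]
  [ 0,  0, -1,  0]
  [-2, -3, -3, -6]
λ = -1: alg = 4, geom = 3

Step 1 — factor the characteristic polynomial to read off the algebraic multiplicities:
  χ_A(x) = (x + 1)^4

Step 2 — compute geometric multiplicities via the rank-nullity identity g(λ) = n − rank(A − λI):
  rank(A − (-1)·I) = 1, so dim ker(A − (-1)·I) = n − 1 = 3

Summary:
  λ = -1: algebraic multiplicity = 4, geometric multiplicity = 3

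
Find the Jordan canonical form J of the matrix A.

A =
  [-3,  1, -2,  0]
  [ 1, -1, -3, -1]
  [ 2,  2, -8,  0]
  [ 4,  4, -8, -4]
J_3(-4) ⊕ J_1(-4)

The characteristic polynomial is
  det(x·I − A) = x^4 + 16*x^3 + 96*x^2 + 256*x + 256 = (x + 4)^4

Eigenvalues and multiplicities (the geometric multiplicity of λ is n − rank(A − λI), which equals the number of Jordan blocks for λ):
  λ = -4: algebraic multiplicity = 4, geometric multiplicity = 2

Determining the block sizes for each eigenvalue:
  λ = -4: with am = 4 and gm = 2, the partition is not yet determined (e.g. several partitions of 4 into 2 parts exist). Let N = A − (-4)·I. Computing rank(N^1) = 2, rank(N^2) = 1, rank(N^3) = 0; the number of blocks of size ≥ j is rank(N^{j−1}) − rank(N^j), giving [2, 1, 1]. So we have 1 block(s) of size 3, 1 block(s) of size 1 → block sizes [3, 1]

Assembling the blocks gives a Jordan form
J =
  [-4,  1,  0,  0]
  [ 0, -4,  1,  0]
  [ 0,  0, -4,  0]
  [ 0,  0,  0, -4]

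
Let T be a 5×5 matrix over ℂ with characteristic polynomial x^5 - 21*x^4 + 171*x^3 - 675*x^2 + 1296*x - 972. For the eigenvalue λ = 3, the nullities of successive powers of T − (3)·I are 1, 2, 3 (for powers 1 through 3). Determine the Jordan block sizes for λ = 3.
Block sizes for λ = 3: [3]

From the dimensions of kernels of powers, the number of Jordan blocks of size at least j is d_j − d_{j−1} where d_j = dim ker(N^j) (with d_0 = 0). Computing the differences gives [1, 1, 1].
The number of blocks of size exactly k is (#blocks of size ≥ k) − (#blocks of size ≥ k + 1), so the partition is: 1 block(s) of size 3.
In nonincreasing order the block sizes are [3].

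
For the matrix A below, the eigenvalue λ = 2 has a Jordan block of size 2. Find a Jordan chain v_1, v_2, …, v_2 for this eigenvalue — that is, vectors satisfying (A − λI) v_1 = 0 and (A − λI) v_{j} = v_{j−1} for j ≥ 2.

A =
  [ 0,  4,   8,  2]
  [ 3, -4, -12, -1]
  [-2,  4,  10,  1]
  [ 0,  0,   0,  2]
A Jordan chain for λ = 2 of length 2:
v_1 = (-2, 3, -2, 0)ᵀ
v_2 = (1, 0, 0, 0)ᵀ

Let N = A − (2)·I. We want v_2 with N^2 v_2 = 0 but N^1 v_2 ≠ 0; then v_{j-1} := N · v_j for j = 2, …, 2.

Pick v_2 = (1, 0, 0, 0)ᵀ.
Then v_1 = N · v_2 = (-2, 3, -2, 0)ᵀ.

Sanity check: (A − (2)·I) v_1 = (0, 0, 0, 0)ᵀ = 0. ✓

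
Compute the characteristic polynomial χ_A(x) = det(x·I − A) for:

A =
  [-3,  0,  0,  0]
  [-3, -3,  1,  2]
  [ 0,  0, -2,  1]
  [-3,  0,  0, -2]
x^4 + 10*x^3 + 37*x^2 + 60*x + 36

Expanding det(x·I − A) (e.g. by cofactor expansion or by noting that A is similar to its Jordan form J, which has the same characteristic polynomial as A) gives
  χ_A(x) = x^4 + 10*x^3 + 37*x^2 + 60*x + 36
which factors as (x + 2)^2*(x + 3)^2. The eigenvalues (with algebraic multiplicities) are λ = -3 with multiplicity 2, λ = -2 with multiplicity 2.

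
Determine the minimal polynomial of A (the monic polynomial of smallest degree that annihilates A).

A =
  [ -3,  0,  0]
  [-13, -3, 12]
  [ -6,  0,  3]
x^3 + 3*x^2 - 9*x - 27

The characteristic polynomial is χ_A(x) = (x - 3)*(x + 3)^2, so the eigenvalues are known. The minimal polynomial is
  m_A(x) = Π_λ (x − λ)^{k_λ}
where k_λ is the size of the *largest* Jordan block for λ (equivalently, the smallest k with (A − λI)^k v = 0 for every generalised eigenvector v of λ).

  λ = -3: largest Jordan block has size 2, contributing (x + 3)^2
  λ = 3: largest Jordan block has size 1, contributing (x − 3)

So m_A(x) = (x - 3)*(x + 3)^2 = x^3 + 3*x^2 - 9*x - 27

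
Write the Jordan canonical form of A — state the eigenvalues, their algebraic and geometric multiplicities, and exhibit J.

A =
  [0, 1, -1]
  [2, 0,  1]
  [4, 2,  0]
J_3(0)

The characteristic polynomial is
  det(x·I − A) = x^3

Eigenvalues and multiplicities (the geometric multiplicity of λ is n − rank(A − λI), which equals the number of Jordan blocks for λ):
  λ = 0: algebraic multiplicity = 3, geometric multiplicity = 1

Determining the block sizes for each eigenvalue:
  λ = 0: one block (gm = 1), so the single block has size am = 3 → block sizes [3]

Assembling the blocks gives a Jordan form
J =
  [0, 1, 0]
  [0, 0, 1]
  [0, 0, 0]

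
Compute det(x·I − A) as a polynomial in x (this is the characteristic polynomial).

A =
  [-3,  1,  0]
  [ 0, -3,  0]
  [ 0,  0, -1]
x^3 + 7*x^2 + 15*x + 9

Expanding det(x·I − A) (e.g. by cofactor expansion or by noting that A is similar to its Jordan form J, which has the same characteristic polynomial as A) gives
  χ_A(x) = x^3 + 7*x^2 + 15*x + 9
which factors as (x + 1)*(x + 3)^2. The eigenvalues (with algebraic multiplicities) are λ = -3 with multiplicity 2, λ = -1 with multiplicity 1.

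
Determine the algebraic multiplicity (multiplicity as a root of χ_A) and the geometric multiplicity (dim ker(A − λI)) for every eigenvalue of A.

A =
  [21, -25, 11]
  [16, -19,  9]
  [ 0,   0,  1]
λ = 1: alg = 3, geom = 1

Step 1 — factor the characteristic polynomial to read off the algebraic multiplicities:
  χ_A(x) = (x - 1)^3

Step 2 — compute geometric multiplicities via the rank-nullity identity g(λ) = n − rank(A − λI):
  rank(A − (1)·I) = 2, so dim ker(A − (1)·I) = n − 2 = 1

Summary:
  λ = 1: algebraic multiplicity = 3, geometric multiplicity = 1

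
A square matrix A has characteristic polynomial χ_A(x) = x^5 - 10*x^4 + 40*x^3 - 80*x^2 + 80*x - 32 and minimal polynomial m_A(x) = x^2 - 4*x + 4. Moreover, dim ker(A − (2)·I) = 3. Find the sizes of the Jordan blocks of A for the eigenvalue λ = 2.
Block sizes for λ = 2: [2, 2, 1]

Step 1 — from the characteristic polynomial, algebraic multiplicity of λ = 2 is 5. From dim ker(A − (2)·I) = 3, there are exactly 3 Jordan blocks for λ = 2.
Step 2 — from the minimal polynomial, the factor (x − 2)^2 tells us the largest block for λ = 2 has size 2.
Step 3 — with total size 5, 3 blocks, and largest block 2, the block sizes (in nonincreasing order) are [2, 2, 1].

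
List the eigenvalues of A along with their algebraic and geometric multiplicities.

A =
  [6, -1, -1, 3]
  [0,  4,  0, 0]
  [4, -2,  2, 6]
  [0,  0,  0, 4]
λ = 4: alg = 4, geom = 3

Step 1 — factor the characteristic polynomial to read off the algebraic multiplicities:
  χ_A(x) = (x - 4)^4

Step 2 — compute geometric multiplicities via the rank-nullity identity g(λ) = n − rank(A − λI):
  rank(A − (4)·I) = 1, so dim ker(A − (4)·I) = n − 1 = 3

Summary:
  λ = 4: algebraic multiplicity = 4, geometric multiplicity = 3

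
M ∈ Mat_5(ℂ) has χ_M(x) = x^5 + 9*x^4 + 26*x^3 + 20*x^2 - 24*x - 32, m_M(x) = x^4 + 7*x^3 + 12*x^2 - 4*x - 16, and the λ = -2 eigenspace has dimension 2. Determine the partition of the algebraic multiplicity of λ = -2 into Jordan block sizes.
Block sizes for λ = -2: [2, 1]

Step 1 — from the characteristic polynomial, algebraic multiplicity of λ = -2 is 3. From dim ker(M − (-2)·I) = 2, there are exactly 2 Jordan blocks for λ = -2.
Step 2 — from the minimal polynomial, the factor (x + 2)^2 tells us the largest block for λ = -2 has size 2.
Step 3 — with total size 3, 2 blocks, and largest block 2, the block sizes (in nonincreasing order) are [2, 1].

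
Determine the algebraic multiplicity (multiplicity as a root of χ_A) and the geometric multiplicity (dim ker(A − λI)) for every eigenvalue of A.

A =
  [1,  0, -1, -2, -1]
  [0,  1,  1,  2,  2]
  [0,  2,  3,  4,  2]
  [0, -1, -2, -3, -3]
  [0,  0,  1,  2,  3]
λ = 1: alg = 5, geom = 2

Step 1 — factor the characteristic polynomial to read off the algebraic multiplicities:
  χ_A(x) = (x - 1)^5

Step 2 — compute geometric multiplicities via the rank-nullity identity g(λ) = n − rank(A − λI):
  rank(A − (1)·I) = 3, so dim ker(A − (1)·I) = n − 3 = 2

Summary:
  λ = 1: algebraic multiplicity = 5, geometric multiplicity = 2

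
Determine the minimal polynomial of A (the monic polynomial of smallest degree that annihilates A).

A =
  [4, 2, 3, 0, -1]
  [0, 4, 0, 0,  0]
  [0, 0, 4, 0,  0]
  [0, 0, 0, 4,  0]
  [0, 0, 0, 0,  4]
x^2 - 8*x + 16

The characteristic polynomial is χ_A(x) = (x - 4)^5, so the eigenvalues are known. The minimal polynomial is
  m_A(x) = Π_λ (x − λ)^{k_λ}
where k_λ is the size of the *largest* Jordan block for λ (equivalently, the smallest k with (A − λI)^k v = 0 for every generalised eigenvector v of λ).

  λ = 4: largest Jordan block has size 2, contributing (x − 4)^2

So m_A(x) = (x - 4)^2 = x^2 - 8*x + 16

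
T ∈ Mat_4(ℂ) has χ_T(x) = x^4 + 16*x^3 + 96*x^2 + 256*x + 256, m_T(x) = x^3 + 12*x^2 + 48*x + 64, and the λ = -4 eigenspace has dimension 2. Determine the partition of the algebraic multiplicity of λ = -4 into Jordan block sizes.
Block sizes for λ = -4: [3, 1]

Step 1 — from the characteristic polynomial, algebraic multiplicity of λ = -4 is 4. From dim ker(T − (-4)·I) = 2, there are exactly 2 Jordan blocks for λ = -4.
Step 2 — from the minimal polynomial, the factor (x + 4)^3 tells us the largest block for λ = -4 has size 3.
Step 3 — with total size 4, 2 blocks, and largest block 3, the block sizes (in nonincreasing order) are [3, 1].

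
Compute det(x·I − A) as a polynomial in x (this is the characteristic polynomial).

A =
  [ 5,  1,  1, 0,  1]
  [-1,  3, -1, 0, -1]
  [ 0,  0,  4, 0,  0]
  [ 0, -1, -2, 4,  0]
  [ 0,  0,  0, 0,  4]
x^5 - 20*x^4 + 160*x^3 - 640*x^2 + 1280*x - 1024

Expanding det(x·I − A) (e.g. by cofactor expansion or by noting that A is similar to its Jordan form J, which has the same characteristic polynomial as A) gives
  χ_A(x) = x^5 - 20*x^4 + 160*x^3 - 640*x^2 + 1280*x - 1024
which factors as (x - 4)^5. The eigenvalues (with algebraic multiplicities) are λ = 4 with multiplicity 5.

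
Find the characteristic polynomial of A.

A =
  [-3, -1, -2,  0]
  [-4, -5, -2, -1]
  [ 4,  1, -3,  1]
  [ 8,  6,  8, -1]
x^4 + 12*x^3 + 54*x^2 + 108*x + 81

Expanding det(x·I − A) (e.g. by cofactor expansion or by noting that A is similar to its Jordan form J, which has the same characteristic polynomial as A) gives
  χ_A(x) = x^4 + 12*x^3 + 54*x^2 + 108*x + 81
which factors as (x + 3)^4. The eigenvalues (with algebraic multiplicities) are λ = -3 with multiplicity 4.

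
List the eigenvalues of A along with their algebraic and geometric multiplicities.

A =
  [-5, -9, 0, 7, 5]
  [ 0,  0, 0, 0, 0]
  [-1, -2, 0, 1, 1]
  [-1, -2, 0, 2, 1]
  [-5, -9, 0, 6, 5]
λ = 0: alg = 3, geom = 2; λ = 1: alg = 2, geom = 1

Step 1 — factor the characteristic polynomial to read off the algebraic multiplicities:
  χ_A(x) = x^3*(x - 1)^2

Step 2 — compute geometric multiplicities via the rank-nullity identity g(λ) = n − rank(A − λI):
  rank(A − (0)·I) = 3, so dim ker(A − (0)·I) = n − 3 = 2
  rank(A − (1)·I) = 4, so dim ker(A − (1)·I) = n − 4 = 1

Summary:
  λ = 0: algebraic multiplicity = 3, geometric multiplicity = 2
  λ = 1: algebraic multiplicity = 2, geometric multiplicity = 1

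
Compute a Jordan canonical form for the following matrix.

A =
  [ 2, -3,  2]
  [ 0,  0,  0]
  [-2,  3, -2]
J_2(0) ⊕ J_1(0)

The characteristic polynomial is
  det(x·I − A) = x^3

Eigenvalues and multiplicities (the geometric multiplicity of λ is n − rank(A − λI), which equals the number of Jordan blocks for λ):
  λ = 0: algebraic multiplicity = 3, geometric multiplicity = 2

Determining the block sizes for each eigenvalue:
  λ = 0: 2 blocks summing to 3 forces exactly one block of size 2 and the rest size 1 → block sizes [2, 1]

Assembling the blocks gives a Jordan form
J =
  [0, 1, 0]
  [0, 0, 0]
  [0, 0, 0]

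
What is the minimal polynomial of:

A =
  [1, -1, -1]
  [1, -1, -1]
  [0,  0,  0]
x^2

The characteristic polynomial is χ_A(x) = x^3, so the eigenvalues are known. The minimal polynomial is
  m_A(x) = Π_λ (x − λ)^{k_λ}
where k_λ is the size of the *largest* Jordan block for λ (equivalently, the smallest k with (A − λI)^k v = 0 for every generalised eigenvector v of λ).

  λ = 0: largest Jordan block has size 2, contributing (x − 0)^2

So m_A(x) = x^2 = x^2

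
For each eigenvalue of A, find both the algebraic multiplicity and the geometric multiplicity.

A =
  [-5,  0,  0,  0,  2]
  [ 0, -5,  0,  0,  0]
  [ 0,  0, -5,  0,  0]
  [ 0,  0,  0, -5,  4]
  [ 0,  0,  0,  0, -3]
λ = -5: alg = 4, geom = 4; λ = -3: alg = 1, geom = 1

Step 1 — factor the characteristic polynomial to read off the algebraic multiplicities:
  χ_A(x) = (x + 3)*(x + 5)^4

Step 2 — compute geometric multiplicities via the rank-nullity identity g(λ) = n − rank(A − λI):
  rank(A − (-5)·I) = 1, so dim ker(A − (-5)·I) = n − 1 = 4
  rank(A − (-3)·I) = 4, so dim ker(A − (-3)·I) = n − 4 = 1

Summary:
  λ = -5: algebraic multiplicity = 4, geometric multiplicity = 4
  λ = -3: algebraic multiplicity = 1, geometric multiplicity = 1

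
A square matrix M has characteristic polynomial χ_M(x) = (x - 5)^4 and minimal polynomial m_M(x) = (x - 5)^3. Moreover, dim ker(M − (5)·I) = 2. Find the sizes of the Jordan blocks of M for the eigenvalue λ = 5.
Block sizes for λ = 5: [3, 1]

Step 1 — from the characteristic polynomial, algebraic multiplicity of λ = 5 is 4. From dim ker(M − (5)·I) = 2, there are exactly 2 Jordan blocks for λ = 5.
Step 2 — from the minimal polynomial, the factor (x − 5)^3 tells us the largest block for λ = 5 has size 3.
Step 3 — with total size 4, 2 blocks, and largest block 3, the block sizes (in nonincreasing order) are [3, 1].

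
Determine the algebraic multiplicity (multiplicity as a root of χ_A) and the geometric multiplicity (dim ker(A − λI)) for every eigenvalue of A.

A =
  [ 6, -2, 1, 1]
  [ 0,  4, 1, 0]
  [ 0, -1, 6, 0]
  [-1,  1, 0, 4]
λ = 5: alg = 4, geom = 2

Step 1 — factor the characteristic polynomial to read off the algebraic multiplicities:
  χ_A(x) = (x - 5)^4

Step 2 — compute geometric multiplicities via the rank-nullity identity g(λ) = n − rank(A − λI):
  rank(A − (5)·I) = 2, so dim ker(A − (5)·I) = n − 2 = 2

Summary:
  λ = 5: algebraic multiplicity = 4, geometric multiplicity = 2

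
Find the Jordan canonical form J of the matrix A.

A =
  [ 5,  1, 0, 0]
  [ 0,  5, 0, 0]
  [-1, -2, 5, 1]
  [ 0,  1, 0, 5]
J_2(5) ⊕ J_2(5)

The characteristic polynomial is
  det(x·I − A) = x^4 - 20*x^3 + 150*x^2 - 500*x + 625 = (x - 5)^4

Eigenvalues and multiplicities (the geometric multiplicity of λ is n − rank(A − λI), which equals the number of Jordan blocks for λ):
  λ = 5: algebraic multiplicity = 4, geometric multiplicity = 2

Determining the block sizes for each eigenvalue:
  λ = 5: with am = 4 and gm = 2, the partition is not yet determined (e.g. several partitions of 4 into 2 parts exist). Let N = A − (5)·I. Computing rank(N^1) = 2, rank(N^2) = 0; the number of blocks of size ≥ j is rank(N^{j−1}) − rank(N^j), giving [2, 2]. So we have 2 block(s) of size 2 → block sizes [2, 2]

Assembling the blocks gives a Jordan form
J =
  [5, 1, 0, 0]
  [0, 5, 0, 0]
  [0, 0, 5, 1]
  [0, 0, 0, 5]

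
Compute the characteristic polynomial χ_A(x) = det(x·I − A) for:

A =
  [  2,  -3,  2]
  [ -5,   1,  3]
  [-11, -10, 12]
x^3 - 15*x^2 + 75*x - 125

Expanding det(x·I − A) (e.g. by cofactor expansion or by noting that A is similar to its Jordan form J, which has the same characteristic polynomial as A) gives
  χ_A(x) = x^3 - 15*x^2 + 75*x - 125
which factors as (x - 5)^3. The eigenvalues (with algebraic multiplicities) are λ = 5 with multiplicity 3.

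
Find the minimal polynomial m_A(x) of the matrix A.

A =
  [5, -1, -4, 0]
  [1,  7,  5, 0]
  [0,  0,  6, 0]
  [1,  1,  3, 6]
x^3 - 18*x^2 + 108*x - 216

The characteristic polynomial is χ_A(x) = (x - 6)^4, so the eigenvalues are known. The minimal polynomial is
  m_A(x) = Π_λ (x − λ)^{k_λ}
where k_λ is the size of the *largest* Jordan block for λ (equivalently, the smallest k with (A − λI)^k v = 0 for every generalised eigenvector v of λ).

  λ = 6: largest Jordan block has size 3, contributing (x − 6)^3

So m_A(x) = (x - 6)^3 = x^3 - 18*x^2 + 108*x - 216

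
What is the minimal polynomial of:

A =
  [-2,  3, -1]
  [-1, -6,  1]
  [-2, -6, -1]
x^2 + 6*x + 9

The characteristic polynomial is χ_A(x) = (x + 3)^3, so the eigenvalues are known. The minimal polynomial is
  m_A(x) = Π_λ (x − λ)^{k_λ}
where k_λ is the size of the *largest* Jordan block for λ (equivalently, the smallest k with (A − λI)^k v = 0 for every generalised eigenvector v of λ).

  λ = -3: largest Jordan block has size 2, contributing (x + 3)^2

So m_A(x) = (x + 3)^2 = x^2 + 6*x + 9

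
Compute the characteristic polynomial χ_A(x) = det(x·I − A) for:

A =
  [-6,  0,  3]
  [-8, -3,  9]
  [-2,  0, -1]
x^3 + 10*x^2 + 33*x + 36

Expanding det(x·I − A) (e.g. by cofactor expansion or by noting that A is similar to its Jordan form J, which has the same characteristic polynomial as A) gives
  χ_A(x) = x^3 + 10*x^2 + 33*x + 36
which factors as (x + 3)^2*(x + 4). The eigenvalues (with algebraic multiplicities) are λ = -4 with multiplicity 1, λ = -3 with multiplicity 2.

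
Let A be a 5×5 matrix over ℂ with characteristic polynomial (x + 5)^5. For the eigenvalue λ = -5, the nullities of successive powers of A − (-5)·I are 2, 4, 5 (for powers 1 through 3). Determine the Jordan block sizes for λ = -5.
Block sizes for λ = -5: [3, 2]

From the dimensions of kernels of powers, the number of Jordan blocks of size at least j is d_j − d_{j−1} where d_j = dim ker(N^j) (with d_0 = 0). Computing the differences gives [2, 2, 1].
The number of blocks of size exactly k is (#blocks of size ≥ k) − (#blocks of size ≥ k + 1), so the partition is: 1 block(s) of size 2, 1 block(s) of size 3.
In nonincreasing order the block sizes are [3, 2].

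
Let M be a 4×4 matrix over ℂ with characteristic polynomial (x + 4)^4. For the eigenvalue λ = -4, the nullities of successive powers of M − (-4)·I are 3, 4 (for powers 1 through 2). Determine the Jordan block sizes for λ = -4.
Block sizes for λ = -4: [2, 1, 1]

From the dimensions of kernels of powers, the number of Jordan blocks of size at least j is d_j − d_{j−1} where d_j = dim ker(N^j) (with d_0 = 0). Computing the differences gives [3, 1].
The number of blocks of size exactly k is (#blocks of size ≥ k) − (#blocks of size ≥ k + 1), so the partition is: 2 block(s) of size 1, 1 block(s) of size 2.
In nonincreasing order the block sizes are [2, 1, 1].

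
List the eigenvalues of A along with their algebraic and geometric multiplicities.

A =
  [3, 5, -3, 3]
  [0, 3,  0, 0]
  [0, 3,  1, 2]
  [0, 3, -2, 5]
λ = 3: alg = 4, geom = 2

Step 1 — factor the characteristic polynomial to read off the algebraic multiplicities:
  χ_A(x) = (x - 3)^4

Step 2 — compute geometric multiplicities via the rank-nullity identity g(λ) = n − rank(A − λI):
  rank(A − (3)·I) = 2, so dim ker(A − (3)·I) = n − 2 = 2

Summary:
  λ = 3: algebraic multiplicity = 4, geometric multiplicity = 2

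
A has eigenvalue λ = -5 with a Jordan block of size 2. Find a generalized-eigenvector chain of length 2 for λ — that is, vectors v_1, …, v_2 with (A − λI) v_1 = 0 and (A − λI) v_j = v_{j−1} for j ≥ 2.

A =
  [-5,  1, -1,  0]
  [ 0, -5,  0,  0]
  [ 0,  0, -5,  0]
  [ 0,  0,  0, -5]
A Jordan chain for λ = -5 of length 2:
v_1 = (1, 0, 0, 0)ᵀ
v_2 = (0, 1, 0, 0)ᵀ

Let N = A − (-5)·I. We want v_2 with N^2 v_2 = 0 but N^1 v_2 ≠ 0; then v_{j-1} := N · v_j for j = 2, …, 2.

Pick v_2 = (0, 1, 0, 0)ᵀ.
Then v_1 = N · v_2 = (1, 0, 0, 0)ᵀ.

Sanity check: (A − (-5)·I) v_1 = (0, 0, 0, 0)ᵀ = 0. ✓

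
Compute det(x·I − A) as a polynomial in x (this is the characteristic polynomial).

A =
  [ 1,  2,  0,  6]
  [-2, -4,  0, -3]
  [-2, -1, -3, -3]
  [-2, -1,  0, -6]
x^4 + 12*x^3 + 54*x^2 + 108*x + 81

Expanding det(x·I − A) (e.g. by cofactor expansion or by noting that A is similar to its Jordan form J, which has the same characteristic polynomial as A) gives
  χ_A(x) = x^4 + 12*x^3 + 54*x^2 + 108*x + 81
which factors as (x + 3)^4. The eigenvalues (with algebraic multiplicities) are λ = -3 with multiplicity 4.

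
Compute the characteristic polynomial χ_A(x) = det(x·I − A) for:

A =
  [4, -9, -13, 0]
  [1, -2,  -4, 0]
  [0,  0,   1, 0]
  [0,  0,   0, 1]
x^4 - 4*x^3 + 6*x^2 - 4*x + 1

Expanding det(x·I − A) (e.g. by cofactor expansion or by noting that A is similar to its Jordan form J, which has the same characteristic polynomial as A) gives
  χ_A(x) = x^4 - 4*x^3 + 6*x^2 - 4*x + 1
which factors as (x - 1)^4. The eigenvalues (with algebraic multiplicities) are λ = 1 with multiplicity 4.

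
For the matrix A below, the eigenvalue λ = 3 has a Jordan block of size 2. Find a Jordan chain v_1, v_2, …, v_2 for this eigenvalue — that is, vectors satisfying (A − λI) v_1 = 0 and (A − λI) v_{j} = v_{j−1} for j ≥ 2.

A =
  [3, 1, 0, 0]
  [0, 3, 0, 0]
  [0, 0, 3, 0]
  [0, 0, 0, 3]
A Jordan chain for λ = 3 of length 2:
v_1 = (1, 0, 0, 0)ᵀ
v_2 = (0, 1, 0, 0)ᵀ

Let N = A − (3)·I. We want v_2 with N^2 v_2 = 0 but N^1 v_2 ≠ 0; then v_{j-1} := N · v_j for j = 2, …, 2.

Pick v_2 = (0, 1, 0, 0)ᵀ.
Then v_1 = N · v_2 = (1, 0, 0, 0)ᵀ.

Sanity check: (A − (3)·I) v_1 = (0, 0, 0, 0)ᵀ = 0. ✓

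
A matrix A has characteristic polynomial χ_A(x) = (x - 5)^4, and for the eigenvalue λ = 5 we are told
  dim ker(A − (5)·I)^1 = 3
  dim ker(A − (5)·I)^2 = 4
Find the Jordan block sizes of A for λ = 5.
Block sizes for λ = 5: [2, 1, 1]

From the dimensions of kernels of powers, the number of Jordan blocks of size at least j is d_j − d_{j−1} where d_j = dim ker(N^j) (with d_0 = 0). Computing the differences gives [3, 1].
The number of blocks of size exactly k is (#blocks of size ≥ k) − (#blocks of size ≥ k + 1), so the partition is: 2 block(s) of size 1, 1 block(s) of size 2.
In nonincreasing order the block sizes are [2, 1, 1].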